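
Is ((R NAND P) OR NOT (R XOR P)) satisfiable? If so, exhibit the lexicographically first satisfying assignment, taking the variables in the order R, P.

R=0, P=0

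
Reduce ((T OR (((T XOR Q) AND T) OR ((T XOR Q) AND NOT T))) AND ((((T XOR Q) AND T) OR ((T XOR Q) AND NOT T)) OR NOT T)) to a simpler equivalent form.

By distribution ((E OR v) AND (E OR NOT v) = E) then distribution ((E AND v) OR (E AND NOT v) = E):
= (T XOR Q)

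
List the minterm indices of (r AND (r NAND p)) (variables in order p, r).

Σm(1) = (NOT p AND r)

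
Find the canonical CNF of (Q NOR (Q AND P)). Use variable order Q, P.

(NOT Q OR P) AND (NOT Q OR NOT P)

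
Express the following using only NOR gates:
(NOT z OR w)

(((z NOR z) NOR w) NOR ((z NOR z) NOR w))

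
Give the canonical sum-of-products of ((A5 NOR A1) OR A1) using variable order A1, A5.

Σm(0, 2, 3) = (NOT A1 AND NOT A5) OR (A1 AND NOT A5) OR (A1 AND A5)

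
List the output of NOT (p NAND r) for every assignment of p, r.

p | r | Output
--------------
0 | 0 | 0
0 | 1 | 0
1 | 0 | 0
1 | 1 | 1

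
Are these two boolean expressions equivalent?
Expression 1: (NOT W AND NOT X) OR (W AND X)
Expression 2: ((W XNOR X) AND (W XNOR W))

Yes, they are equivalent — the two output columns agree on all 4 assignments:
W | X | Expression 1 | Expression 2
-----------------------------------
0 | 0 | 1 | 1
0 | 1 | 0 | 0
1 | 0 | 0 | 0
1 | 1 | 1 | 1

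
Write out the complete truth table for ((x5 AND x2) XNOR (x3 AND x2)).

x2 | x3 | x5 | Output
---------------------
0 | 0 | 0 | 1
0 | 0 | 1 | 1
0 | 1 | 0 | 1
0 | 1 | 1 | 1
1 | 0 | 0 | 1
1 | 0 | 1 | 0
1 | 1 | 0 | 0
1 | 1 | 1 | 1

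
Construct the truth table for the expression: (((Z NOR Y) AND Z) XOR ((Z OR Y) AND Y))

Y | Z | Output
--------------
0 | 0 | 0
0 | 1 | 0
1 | 0 | 1
1 | 1 | 1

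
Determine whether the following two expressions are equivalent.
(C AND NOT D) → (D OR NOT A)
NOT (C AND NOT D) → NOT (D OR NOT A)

No, Inverse is not equivalent to original (counterexample: C=0, A=0, D=0)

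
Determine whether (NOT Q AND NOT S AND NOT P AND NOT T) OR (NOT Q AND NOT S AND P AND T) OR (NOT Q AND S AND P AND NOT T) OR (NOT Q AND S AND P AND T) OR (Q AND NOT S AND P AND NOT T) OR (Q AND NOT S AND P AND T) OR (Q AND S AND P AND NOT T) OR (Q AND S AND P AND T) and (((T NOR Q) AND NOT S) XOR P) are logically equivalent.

Yes, they are equivalent — the two output columns agree on all 16 assignments:
Q | S | P | T | Expression 1 | Expression 2
-------------------------------------------
0 | 0 | 0 | 0 | 1 | 1
0 | 0 | 0 | 1 | 0 | 0
0 | 0 | 1 | 0 | 0 | 0
0 | 0 | 1 | 1 | 1 | 1
0 | 1 | 0 | 0 | 0 | 0
0 | 1 | 0 | 1 | 0 | 0
0 | 1 | 1 | 0 | 1 | 1
0 | 1 | 1 | 1 | 1 | 1
1 | 0 | 0 | 0 | 0 | 0
1 | 0 | 0 | 1 | 0 | 0
1 | 0 | 1 | 0 | 1 | 1
1 | 0 | 1 | 1 | 1 | 1
1 | 1 | 0 | 0 | 0 | 0
1 | 1 | 0 | 1 | 0 | 0
1 | 1 | 1 | 0 | 1 | 1
1 | 1 | 1 | 1 | 1 | 1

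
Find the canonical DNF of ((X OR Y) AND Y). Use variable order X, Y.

(NOT X AND Y) OR (X AND Y)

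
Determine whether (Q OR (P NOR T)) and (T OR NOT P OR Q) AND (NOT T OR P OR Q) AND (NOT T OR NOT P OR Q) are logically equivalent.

Yes, they are equivalent — the two output columns agree on all 8 assignments:
T | P | Q | Expression 1 | Expression 2
---------------------------------------
0 | 0 | 0 | 1 | 1
0 | 0 | 1 | 1 | 1
0 | 1 | 0 | 0 | 0
0 | 1 | 1 | 1 | 1
1 | 0 | 0 | 0 | 0
1 | 0 | 1 | 1 | 1
1 | 1 | 0 | 0 | 0
1 | 1 | 1 | 1 | 1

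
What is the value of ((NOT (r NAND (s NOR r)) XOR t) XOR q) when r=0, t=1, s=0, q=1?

Substituting: ((NOT (0 NAND (0 NOR 0)) XOR 1) XOR 1)
= 0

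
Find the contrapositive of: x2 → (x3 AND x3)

Contrapositive: NOT (x3 AND x3) → NOT x2
Note: A statement and its contrapositive are logically equivalent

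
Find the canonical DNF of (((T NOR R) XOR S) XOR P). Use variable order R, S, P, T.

(NOT R AND NOT S AND NOT P AND NOT T) OR (NOT R AND NOT S AND P AND T) OR (NOT R AND S AND NOT P AND T) OR (NOT R AND S AND P AND NOT T) OR (R AND NOT S AND P AND NOT T) OR (R AND NOT S AND P AND T) OR (R AND S AND NOT P AND NOT T) OR (R AND S AND NOT P AND T)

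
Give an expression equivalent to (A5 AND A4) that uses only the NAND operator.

((A5 NAND A4) NAND (A5 NAND A4))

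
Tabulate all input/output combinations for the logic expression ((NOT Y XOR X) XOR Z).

Y | X | Z | Output
------------------
0 | 0 | 0 | 1
0 | 0 | 1 | 0
0 | 1 | 0 | 0
0 | 1 | 1 | 1
1 | 0 | 0 | 0
1 | 0 | 1 | 1
1 | 1 | 0 | 1
1 | 1 | 1 | 0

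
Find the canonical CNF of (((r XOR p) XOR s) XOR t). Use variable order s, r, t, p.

(s OR r OR t OR p) AND (s OR r OR NOT t OR NOT p) AND (s OR NOT r OR t OR NOT p) AND (s OR NOT r OR NOT t OR p) AND (NOT s OR r OR t OR NOT p) AND (NOT s OR r OR NOT t OR p) AND (NOT s OR NOT r OR t OR p) AND (NOT s OR NOT r OR NOT t OR NOT p)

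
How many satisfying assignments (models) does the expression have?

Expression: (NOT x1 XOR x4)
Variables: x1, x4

Satisfying assignments: (0,0), (1,1)
Count: 2 out of 4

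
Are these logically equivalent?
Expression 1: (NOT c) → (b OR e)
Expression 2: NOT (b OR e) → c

Yes, Contrapositive is always equivalent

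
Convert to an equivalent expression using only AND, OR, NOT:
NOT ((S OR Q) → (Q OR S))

(S OR Q) AND NOT (Q OR S)
(Negated implication: NOT(A → B) = A AND NOT B)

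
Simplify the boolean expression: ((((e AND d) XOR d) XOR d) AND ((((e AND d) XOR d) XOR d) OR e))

By absorption (E AND (E OR v) = E) then XOR self-cancellation ((E XOR v) XOR v = E):
= (e AND d)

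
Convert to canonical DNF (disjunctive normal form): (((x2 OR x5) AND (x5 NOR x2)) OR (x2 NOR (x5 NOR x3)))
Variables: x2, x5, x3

(NOT x2 AND NOT x5 AND x3) OR (NOT x2 AND x5 AND NOT x3) OR (NOT x2 AND x5 AND x3)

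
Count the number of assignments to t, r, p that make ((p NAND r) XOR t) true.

Satisfying assignments: (0,0,0), (0,0,1), (0,1,0), (1,1,1)
Count: 4 out of 8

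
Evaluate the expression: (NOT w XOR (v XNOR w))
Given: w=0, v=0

Substituting: (NOT 0 XOR (0 XNOR 0))
= 0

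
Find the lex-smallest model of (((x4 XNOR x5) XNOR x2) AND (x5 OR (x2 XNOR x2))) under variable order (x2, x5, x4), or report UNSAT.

x2=0, x5=0, x4=1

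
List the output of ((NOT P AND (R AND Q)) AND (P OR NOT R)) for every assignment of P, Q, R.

P | Q | R | Output
------------------
0 | 0 | 0 | 0
0 | 0 | 1 | 0
0 | 1 | 0 | 0
0 | 1 | 1 | 0
1 | 0 | 0 | 0
1 | 0 | 1 | 0
1 | 1 | 0 | 0
1 | 1 | 1 | 0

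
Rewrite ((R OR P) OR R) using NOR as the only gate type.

((((R NOR P) NOR (R NOR P)) NOR R) NOR (((R NOR P) NOR (R NOR P)) NOR R))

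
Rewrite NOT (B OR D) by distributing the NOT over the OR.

NOT B AND NOT D
De Morgan's: NOT(OR of terms) = AND of negations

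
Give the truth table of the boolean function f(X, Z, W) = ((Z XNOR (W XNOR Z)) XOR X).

X | Z | W | Output
------------------
0 | 0 | 0 | 0
0 | 0 | 1 | 1
0 | 1 | 0 | 0
0 | 1 | 1 | 1
1 | 0 | 0 | 1
1 | 0 | 1 | 0
1 | 1 | 0 | 1
1 | 1 | 1 | 0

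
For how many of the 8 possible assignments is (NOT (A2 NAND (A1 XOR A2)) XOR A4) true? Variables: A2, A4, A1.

Satisfying assignments: (0,1,0), (0,1,1), (1,0,0), (1,1,1)
Count: 4 out of 8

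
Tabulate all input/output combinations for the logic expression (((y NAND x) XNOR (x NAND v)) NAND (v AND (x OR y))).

y | v | x | Output
------------------
0 | 0 | 0 | 1
0 | 0 | 1 | 1
0 | 1 | 0 | 1
0 | 1 | 1 | 1
1 | 0 | 0 | 1
1 | 0 | 1 | 1
1 | 1 | 0 | 0
1 | 1 | 1 | 0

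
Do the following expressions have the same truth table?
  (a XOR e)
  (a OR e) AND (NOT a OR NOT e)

Yes, they are equivalent — the two output columns agree on all 4 assignments:
a | e | Expression 1 | Expression 2
-----------------------------------
0 | 0 | 0 | 0
0 | 1 | 1 | 1
1 | 0 | 1 | 1
1 | 1 | 0 | 0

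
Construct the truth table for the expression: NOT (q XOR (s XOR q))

s | q | Output
--------------
0 | 0 | 1
0 | 1 | 1
1 | 0 | 0
1 | 1 | 0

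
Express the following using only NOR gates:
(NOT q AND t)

(((q NOR q) NOR (q NOR q)) NOR (t NOR t))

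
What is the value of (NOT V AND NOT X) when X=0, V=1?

Substituting: (NOT 1 AND NOT 0)
= 0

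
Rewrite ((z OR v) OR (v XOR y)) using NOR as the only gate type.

((((z NOR v) NOR (z NOR v)) NOR ((((v NOR y) NOR (v NOR y)) NOR ((v NOR y) NOR (v NOR y))) NOR ((((v NOR v) NOR (y NOR y)) NOR ((v NOR v) NOR (y NOR y))) NOR (((v NOR v) NOR (y NOR y)) NOR ((v NOR v) NOR (y NOR y)))))) NOR (((z NOR v) NOR (z NOR v)) NOR ((((v NOR y) NOR (v NOR y)) NOR ((v NOR y) NOR (v NOR y))) NOR ((((v NOR v) NOR (y NOR y)) NOR ((v NOR v) NOR (y NOR y))) NOR (((v NOR v) NOR (y NOR y)) NOR ((v NOR v) NOR (y NOR y)))))))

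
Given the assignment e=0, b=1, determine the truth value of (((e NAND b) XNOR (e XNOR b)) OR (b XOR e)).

Substituting: (((0 NAND 1) XNOR (0 XNOR 1)) OR (1 XOR 0))
= 1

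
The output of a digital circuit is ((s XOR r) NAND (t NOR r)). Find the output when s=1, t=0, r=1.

Substituting: ((1 XOR 1) NAND (0 NOR 1))
= 1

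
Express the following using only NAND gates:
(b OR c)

((b NAND b) NAND (c NAND c))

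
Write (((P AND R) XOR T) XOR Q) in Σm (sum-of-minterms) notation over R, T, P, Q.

Σm(1, 3, 4, 6, 9, 10, 12, 15) = (NOT R AND NOT T AND NOT P AND Q) OR (NOT R AND NOT T AND P AND Q) OR (NOT R AND T AND NOT P AND NOT Q) OR (NOT R AND T AND P AND NOT Q) OR (R AND NOT T AND NOT P AND Q) OR (R AND NOT T AND P AND NOT Q) OR (R AND T AND NOT P AND NOT Q) OR (R AND T AND P AND Q)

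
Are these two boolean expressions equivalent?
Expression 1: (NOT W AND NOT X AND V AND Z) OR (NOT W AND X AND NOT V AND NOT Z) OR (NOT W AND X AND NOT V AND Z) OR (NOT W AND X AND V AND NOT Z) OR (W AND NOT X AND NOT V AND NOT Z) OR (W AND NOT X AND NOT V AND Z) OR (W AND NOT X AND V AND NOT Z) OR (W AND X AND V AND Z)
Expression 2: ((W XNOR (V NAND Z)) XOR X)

Yes, they are equivalent — the two output columns agree on all 16 assignments:
W | X | V | Z | Expression 1 | Expression 2
-------------------------------------------
0 | 0 | 0 | 0 | 0 | 0
0 | 0 | 0 | 1 | 0 | 0
0 | 0 | 1 | 0 | 0 | 0
0 | 0 | 1 | 1 | 1 | 1
0 | 1 | 0 | 0 | 1 | 1
0 | 1 | 0 | 1 | 1 | 1
0 | 1 | 1 | 0 | 1 | 1
0 | 1 | 1 | 1 | 0 | 0
1 | 0 | 0 | 0 | 1 | 1
1 | 0 | 0 | 1 | 1 | 1
1 | 0 | 1 | 0 | 1 | 1
1 | 0 | 1 | 1 | 0 | 0
1 | 1 | 0 | 0 | 0 | 0
1 | 1 | 0 | 1 | 0 | 0
1 | 1 | 1 | 0 | 0 | 0
1 | 1 | 1 | 1 | 1 | 1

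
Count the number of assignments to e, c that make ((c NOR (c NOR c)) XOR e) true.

Satisfying assignments: (1,0), (1,1)
Count: 2 out of 4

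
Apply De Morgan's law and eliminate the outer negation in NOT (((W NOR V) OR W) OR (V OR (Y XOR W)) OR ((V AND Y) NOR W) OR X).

NOT ((W NOR V) OR W) AND NOT (V OR (Y XOR W)) AND NOT ((V AND Y) NOR W) AND NOT X
De Morgan's: NOT(OR of terms) = AND of negations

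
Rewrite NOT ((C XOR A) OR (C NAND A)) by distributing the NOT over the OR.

NOT (C XOR A) AND NOT (C NAND A)
De Morgan's: NOT(OR of terms) = AND of negations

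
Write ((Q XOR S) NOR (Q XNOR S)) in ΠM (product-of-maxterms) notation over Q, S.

ΠM(0, 1, 2, 3) = (Q OR S) AND (Q OR NOT S) AND (NOT Q OR S) AND (NOT Q OR NOT S)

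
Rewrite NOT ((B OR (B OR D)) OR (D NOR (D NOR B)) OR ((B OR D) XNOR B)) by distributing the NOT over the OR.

NOT (B OR (B OR D)) AND NOT (D NOR (D NOR B)) AND NOT ((B OR D) XNOR B)
De Morgan's: NOT(OR of terms) = AND of negations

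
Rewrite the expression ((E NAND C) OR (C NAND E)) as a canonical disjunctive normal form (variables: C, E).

(NOT C AND NOT E) OR (NOT C AND E) OR (C AND NOT E)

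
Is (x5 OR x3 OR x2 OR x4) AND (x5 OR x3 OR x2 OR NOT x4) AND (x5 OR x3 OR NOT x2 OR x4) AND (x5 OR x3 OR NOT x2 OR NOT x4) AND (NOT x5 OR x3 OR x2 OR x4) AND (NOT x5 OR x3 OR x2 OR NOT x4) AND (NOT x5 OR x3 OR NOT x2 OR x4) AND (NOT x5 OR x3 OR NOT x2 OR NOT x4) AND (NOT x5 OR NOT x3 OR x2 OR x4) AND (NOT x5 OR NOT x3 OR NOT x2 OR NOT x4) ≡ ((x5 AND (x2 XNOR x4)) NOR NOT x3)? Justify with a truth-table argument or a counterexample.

Yes, they are equivalent — the two output columns agree on all 16 assignments:
x5 | x3 | x2 | x4 | Expression 1 | Expression 2
-----------------------------------------------
0 | 0 | 0 | 0 | 0 | 0
0 | 0 | 0 | 1 | 0 | 0
0 | 0 | 1 | 0 | 0 | 0
0 | 0 | 1 | 1 | 0 | 0
0 | 1 | 0 | 0 | 1 | 1
0 | 1 | 0 | 1 | 1 | 1
0 | 1 | 1 | 0 | 1 | 1
0 | 1 | 1 | 1 | 1 | 1
1 | 0 | 0 | 0 | 0 | 0
1 | 0 | 0 | 1 | 0 | 0
1 | 0 | 1 | 0 | 0 | 0
1 | 0 | 1 | 1 | 0 | 0
1 | 1 | 0 | 0 | 0 | 0
1 | 1 | 0 | 1 | 1 | 1
1 | 1 | 1 | 0 | 1 | 1
1 | 1 | 1 | 1 | 0 | 0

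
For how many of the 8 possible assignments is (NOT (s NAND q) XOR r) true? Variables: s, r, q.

Satisfying assignments: (0,1,0), (0,1,1), (1,0,1), (1,1,0)
Count: 4 out of 8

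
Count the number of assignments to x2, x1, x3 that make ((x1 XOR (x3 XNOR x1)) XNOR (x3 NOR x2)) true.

Satisfying assignments: (0,0,0), (0,0,1), (0,1,0), (0,1,1), (1,0,1), (1,1,1)
Count: 6 out of 8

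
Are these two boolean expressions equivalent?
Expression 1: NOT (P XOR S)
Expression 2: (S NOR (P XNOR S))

No. Counterexample: with S=0, P=0, Expression 1 = 1 but Expression 2 = 0.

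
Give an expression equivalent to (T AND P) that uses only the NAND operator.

((T NAND P) NAND (T NAND P))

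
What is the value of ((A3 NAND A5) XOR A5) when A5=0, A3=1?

Substituting: ((1 NAND 0) XOR 0)
= 1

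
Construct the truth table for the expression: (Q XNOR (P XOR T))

P | Q | T | Output
------------------
0 | 0 | 0 | 1
0 | 0 | 1 | 0
0 | 1 | 0 | 0
0 | 1 | 1 | 1
1 | 0 | 0 | 0
1 | 0 | 1 | 1
1 | 1 | 0 | 1
1 | 1 | 1 | 0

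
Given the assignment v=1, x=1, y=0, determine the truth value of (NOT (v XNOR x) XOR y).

Substituting: (NOT (1 XNOR 1) XOR 0)
= 0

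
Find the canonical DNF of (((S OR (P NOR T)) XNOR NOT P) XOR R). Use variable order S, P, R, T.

(NOT S AND NOT P AND NOT R AND NOT T) OR (NOT S AND NOT P AND R AND T) OR (NOT S AND P AND NOT R AND NOT T) OR (NOT S AND P AND NOT R AND T) OR (S AND NOT P AND NOT R AND NOT T) OR (S AND NOT P AND NOT R AND T) OR (S AND P AND R AND NOT T) OR (S AND P AND R AND T)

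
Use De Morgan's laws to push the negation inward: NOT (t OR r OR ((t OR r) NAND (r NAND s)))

NOT t AND NOT r AND NOT ((t OR r) NAND (r NAND s))
De Morgan's: NOT(OR of terms) = AND of negations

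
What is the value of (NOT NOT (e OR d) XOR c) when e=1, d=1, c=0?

Substituting: (NOT NOT (1 OR 1) XOR 0)
= 1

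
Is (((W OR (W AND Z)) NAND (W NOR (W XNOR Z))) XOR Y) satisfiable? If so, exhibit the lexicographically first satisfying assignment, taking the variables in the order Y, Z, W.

Y=0, Z=0, W=0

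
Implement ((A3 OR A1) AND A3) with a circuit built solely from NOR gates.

((((A3 NOR A1) NOR (A3 NOR A1)) NOR ((A3 NOR A1) NOR (A3 NOR A1))) NOR (A3 NOR A3))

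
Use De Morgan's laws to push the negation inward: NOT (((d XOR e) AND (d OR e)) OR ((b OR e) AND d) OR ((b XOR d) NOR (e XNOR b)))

NOT ((d XOR e) AND (d OR e)) AND NOT ((b OR e) AND d) AND NOT ((b XOR d) NOR (e XNOR b))
De Morgan's: NOT(OR of terms) = AND of negations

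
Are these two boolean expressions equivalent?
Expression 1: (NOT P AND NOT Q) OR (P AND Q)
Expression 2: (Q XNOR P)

Yes, they are equivalent — the two output columns agree on all 4 assignments:
P | Q | Expression 1 | Expression 2
-----------------------------------
0 | 0 | 1 | 1
0 | 1 | 0 | 0
1 | 0 | 0 | 0
1 | 1 | 1 | 1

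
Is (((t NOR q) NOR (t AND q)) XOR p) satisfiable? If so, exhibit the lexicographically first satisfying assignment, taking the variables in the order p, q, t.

p=0, q=0, t=1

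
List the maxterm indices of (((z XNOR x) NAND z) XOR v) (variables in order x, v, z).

ΠM(2, 3, 5, 6) = (x OR NOT v OR z) AND (x OR NOT v OR NOT z) AND (NOT x OR v OR NOT z) AND (NOT x OR NOT v OR z)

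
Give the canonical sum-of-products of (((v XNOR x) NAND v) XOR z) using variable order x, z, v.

Σm(0, 1, 4, 7) = (NOT x AND NOT z AND NOT v) OR (NOT x AND NOT z AND v) OR (x AND NOT z AND NOT v) OR (x AND z AND v)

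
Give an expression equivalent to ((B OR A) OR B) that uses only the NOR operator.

((((B NOR A) NOR (B NOR A)) NOR B) NOR (((B NOR A) NOR (B NOR A)) NOR B))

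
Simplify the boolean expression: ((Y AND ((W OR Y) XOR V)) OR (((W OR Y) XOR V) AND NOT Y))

By distribution ((E AND v) OR (E AND NOT v) = E):
= ((W OR Y) XOR V)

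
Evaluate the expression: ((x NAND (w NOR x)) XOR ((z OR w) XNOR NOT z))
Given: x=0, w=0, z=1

Substituting: ((0 NAND (0 NOR 0)) XOR ((1 OR 0) XNOR NOT 1))
= 1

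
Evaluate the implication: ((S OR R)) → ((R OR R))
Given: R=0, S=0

Antecedent ((S OR R)) = 0; consequent ((R OR R)) = 0.
0 → 0 = 1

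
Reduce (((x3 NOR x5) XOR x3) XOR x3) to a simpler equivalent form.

By XOR self-cancellation ((E XOR v) XOR v = E):
= (x3 NOR x5)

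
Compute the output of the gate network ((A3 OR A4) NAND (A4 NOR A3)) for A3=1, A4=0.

Substituting: ((1 OR 0) NAND (0 NOR 1))
= 1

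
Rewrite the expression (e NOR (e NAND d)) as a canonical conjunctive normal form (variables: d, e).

(d OR e) AND (d OR NOT e) AND (NOT d OR e) AND (NOT d OR NOT e)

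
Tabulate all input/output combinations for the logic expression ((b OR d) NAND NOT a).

a | b | d | Output
------------------
0 | 0 | 0 | 1
0 | 0 | 1 | 0
0 | 1 | 0 | 0
0 | 1 | 1 | 0
1 | 0 | 0 | 1
1 | 0 | 1 | 1
1 | 1 | 0 | 1
1 | 1 | 1 | 1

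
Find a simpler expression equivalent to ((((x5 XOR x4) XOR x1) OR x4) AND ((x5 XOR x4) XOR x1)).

By absorption (E AND (E OR v) = E):
= ((x5 XOR x4) XOR x1)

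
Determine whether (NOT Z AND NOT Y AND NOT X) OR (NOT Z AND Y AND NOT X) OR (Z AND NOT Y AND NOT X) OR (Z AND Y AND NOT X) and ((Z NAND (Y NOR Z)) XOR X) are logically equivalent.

Yes, they are equivalent — the two output columns agree on all 8 assignments:
Z | Y | X | Expression 1 | Expression 2
---------------------------------------
0 | 0 | 0 | 1 | 1
0 | 0 | 1 | 0 | 0
0 | 1 | 0 | 1 | 1
0 | 1 | 1 | 0 | 0
1 | 0 | 0 | 1 | 1
1 | 0 | 1 | 0 | 0
1 | 1 | 0 | 1 | 1
1 | 1 | 1 | 0 | 0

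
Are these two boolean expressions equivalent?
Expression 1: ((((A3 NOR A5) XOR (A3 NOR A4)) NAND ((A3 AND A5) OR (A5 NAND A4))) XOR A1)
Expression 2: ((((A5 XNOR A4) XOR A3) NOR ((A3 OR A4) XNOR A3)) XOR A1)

No. Counterexample: with A3=0, A4=0, A5=0, A1=0, Expression 1 = 1 but Expression 2 = 0.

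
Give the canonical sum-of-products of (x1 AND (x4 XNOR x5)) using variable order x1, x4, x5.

Σm(4, 7) = (x1 AND NOT x4 AND NOT x5) OR (x1 AND x4 AND x5)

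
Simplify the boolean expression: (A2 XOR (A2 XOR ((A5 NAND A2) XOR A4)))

By XOR self-cancellation ((E XOR v) XOR v = E):
= ((A5 NAND A2) XOR A4)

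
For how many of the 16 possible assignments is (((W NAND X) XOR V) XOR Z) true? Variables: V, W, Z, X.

Satisfying assignments: (0,0,0,0), (0,0,0,1), (0,1,0,0), (0,1,1,1), (1,0,1,0), (1,0,1,1), (1,1,0,1), (1,1,1,0)
Count: 8 out of 16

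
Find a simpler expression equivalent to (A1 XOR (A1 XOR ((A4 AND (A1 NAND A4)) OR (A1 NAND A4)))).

By XOR self-cancellation ((E XOR v) XOR v = E) then absorption (E OR (E AND v) = E):
= (A1 NAND A4)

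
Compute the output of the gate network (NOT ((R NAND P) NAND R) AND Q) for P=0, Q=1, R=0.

Substituting: (NOT ((0 NAND 0) NAND 0) AND 1)
= 0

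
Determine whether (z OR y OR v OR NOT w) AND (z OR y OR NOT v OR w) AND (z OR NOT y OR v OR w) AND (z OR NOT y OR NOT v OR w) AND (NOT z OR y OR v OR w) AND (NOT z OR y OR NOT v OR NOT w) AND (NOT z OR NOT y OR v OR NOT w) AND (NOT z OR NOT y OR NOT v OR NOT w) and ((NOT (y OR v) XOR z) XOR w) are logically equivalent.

Yes, they are equivalent — the two output columns agree on all 16 assignments:
z | y | v | w | Expression 1 | Expression 2
-------------------------------------------
0 | 0 | 0 | 0 | 1 | 1
0 | 0 | 0 | 1 | 0 | 0
0 | 0 | 1 | 0 | 0 | 0
0 | 0 | 1 | 1 | 1 | 1
0 | 1 | 0 | 0 | 0 | 0
0 | 1 | 0 | 1 | 1 | 1
0 | 1 | 1 | 0 | 0 | 0
0 | 1 | 1 | 1 | 1 | 1
1 | 0 | 0 | 0 | 0 | 0
1 | 0 | 0 | 1 | 1 | 1
1 | 0 | 1 | 0 | 1 | 1
1 | 0 | 1 | 1 | 0 | 0
1 | 1 | 0 | 0 | 1 | 1
1 | 1 | 0 | 1 | 0 | 0
1 | 1 | 1 | 0 | 1 | 1
1 | 1 | 1 | 1 | 0 | 0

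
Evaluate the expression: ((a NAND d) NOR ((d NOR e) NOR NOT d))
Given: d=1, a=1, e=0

Substituting: ((1 NAND 1) NOR ((1 NOR 0) NOR NOT 1))
= 0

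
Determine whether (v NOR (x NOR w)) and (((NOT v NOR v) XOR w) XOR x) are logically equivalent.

No. Counterexample: with v=0, w=1, x=1, Expression 1 = 1 but Expression 2 = 0.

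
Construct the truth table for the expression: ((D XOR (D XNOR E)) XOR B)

B | E | D | Output
------------------
0 | 0 | 0 | 1
0 | 0 | 1 | 1
0 | 1 | 0 | 0
0 | 1 | 1 | 0
1 | 0 | 0 | 0
1 | 0 | 1 | 0
1 | 1 | 0 | 1
1 | 1 | 1 | 1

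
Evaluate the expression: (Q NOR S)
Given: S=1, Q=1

Substituting: (1 NOR 1)
= 0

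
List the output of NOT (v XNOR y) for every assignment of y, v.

y | v | Output
--------------
0 | 0 | 0
0 | 1 | 1
1 | 0 | 1
1 | 1 | 0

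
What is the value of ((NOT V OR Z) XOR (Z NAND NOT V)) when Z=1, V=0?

Substituting: ((NOT 0 OR 1) XOR (1 NAND NOT 0))
= 1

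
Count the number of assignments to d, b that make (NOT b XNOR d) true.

Satisfying assignments: (0,1), (1,0)
Count: 2 out of 4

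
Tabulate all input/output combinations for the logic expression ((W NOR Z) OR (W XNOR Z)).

Z | W | Output
--------------
0 | 0 | 1
0 | 1 | 0
1 | 0 | 0
1 | 1 | 1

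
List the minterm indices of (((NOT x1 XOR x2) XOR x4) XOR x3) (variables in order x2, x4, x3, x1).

Σm(0, 3, 5, 6, 9, 10, 12, 15) = (NOT x2 AND NOT x4 AND NOT x3 AND NOT x1) OR (NOT x2 AND NOT x4 AND x3 AND x1) OR (NOT x2 AND x4 AND NOT x3 AND x1) OR (NOT x2 AND x4 AND x3 AND NOT x1) OR (x2 AND NOT x4 AND NOT x3 AND x1) OR (x2 AND NOT x4 AND x3 AND NOT x1) OR (x2 AND x4 AND NOT x3 AND NOT x1) OR (x2 AND x4 AND x3 AND x1)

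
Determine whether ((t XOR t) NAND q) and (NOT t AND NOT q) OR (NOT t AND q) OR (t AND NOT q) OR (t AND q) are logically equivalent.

Yes, they are equivalent — the two output columns agree on all 4 assignments:
t | q | Expression 1 | Expression 2
-----------------------------------
0 | 0 | 1 | 1
0 | 1 | 1 | 1
1 | 0 | 1 | 1
1 | 1 | 1 | 1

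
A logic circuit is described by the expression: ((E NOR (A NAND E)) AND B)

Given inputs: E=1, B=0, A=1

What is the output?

Substituting: ((1 NOR (1 NAND 1)) AND 0)
= 0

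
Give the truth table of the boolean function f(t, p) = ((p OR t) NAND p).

t | p | Output
--------------
0 | 0 | 1
0 | 1 | 0
1 | 0 | 1
1 | 1 | 0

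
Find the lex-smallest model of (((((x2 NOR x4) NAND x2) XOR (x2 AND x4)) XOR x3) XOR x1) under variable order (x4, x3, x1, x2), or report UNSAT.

x4=0, x3=0, x1=0, x2=0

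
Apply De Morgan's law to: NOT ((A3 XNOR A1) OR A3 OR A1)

NOT (A3 XNOR A1) AND NOT A3 AND NOT A1
De Morgan's: NOT(OR of terms) = AND of negations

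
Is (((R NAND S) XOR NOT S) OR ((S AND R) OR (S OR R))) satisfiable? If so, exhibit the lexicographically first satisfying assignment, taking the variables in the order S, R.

S=0, R=1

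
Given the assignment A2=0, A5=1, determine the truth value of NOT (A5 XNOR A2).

Substituting: NOT (1 XNOR 0)
= 1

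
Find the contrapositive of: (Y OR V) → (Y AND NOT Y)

Contrapositive: NOT (Y AND NOT Y) → NOT (Y OR V)
Note: A statement and its contrapositive are logically equivalent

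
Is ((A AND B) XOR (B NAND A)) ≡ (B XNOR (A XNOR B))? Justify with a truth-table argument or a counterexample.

No. Counterexample: with A=0, B=0, Expression 1 = 1 but Expression 2 = 0.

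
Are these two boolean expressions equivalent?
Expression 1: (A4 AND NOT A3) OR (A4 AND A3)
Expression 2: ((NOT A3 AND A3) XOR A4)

Yes, they are equivalent — the two output columns agree on all 4 assignments:
A4 | A3 | Expression 1 | Expression 2
-------------------------------------
0 | 0 | 0 | 0
0 | 1 | 0 | 0
1 | 0 | 1 | 1
1 | 1 | 1 | 1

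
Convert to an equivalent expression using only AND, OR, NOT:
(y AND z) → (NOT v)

NOT (y AND z) OR (NOT v)
(Implication elimination: A → B = NOT A OR B)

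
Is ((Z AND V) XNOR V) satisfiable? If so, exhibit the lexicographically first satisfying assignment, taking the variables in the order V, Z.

V=0, Z=0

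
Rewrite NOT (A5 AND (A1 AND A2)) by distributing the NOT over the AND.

NOT A5 OR NOT (A1 AND A2)
De Morgan's: NOT(AND of terms) = OR of negations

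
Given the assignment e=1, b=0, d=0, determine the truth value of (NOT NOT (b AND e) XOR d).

Substituting: (NOT NOT (0 AND 1) XOR 0)
= 0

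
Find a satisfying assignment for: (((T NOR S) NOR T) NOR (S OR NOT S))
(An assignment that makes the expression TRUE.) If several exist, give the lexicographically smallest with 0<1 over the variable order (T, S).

UNSATISFIABLE - no assignment makes this expression true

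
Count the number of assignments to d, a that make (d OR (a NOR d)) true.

Satisfying assignments: (0,0), (1,0), (1,1)
Count: 3 out of 4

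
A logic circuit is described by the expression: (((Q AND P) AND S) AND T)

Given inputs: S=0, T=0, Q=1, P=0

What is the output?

Substituting: (((1 AND 0) AND 0) AND 0)
= 0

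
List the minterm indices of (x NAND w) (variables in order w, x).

Σm(0, 1, 2) = (NOT w AND NOT x) OR (NOT w AND x) OR (w AND NOT x)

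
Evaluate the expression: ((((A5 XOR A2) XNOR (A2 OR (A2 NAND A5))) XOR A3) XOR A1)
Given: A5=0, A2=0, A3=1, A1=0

Substituting: ((((0 XOR 0) XNOR (0 OR (0 NAND 0))) XOR 1) XOR 0)
= 1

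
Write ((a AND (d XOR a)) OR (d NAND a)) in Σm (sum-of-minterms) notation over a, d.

Σm(0, 1, 2) = (NOT a AND NOT d) OR (NOT a AND d) OR (a AND NOT d)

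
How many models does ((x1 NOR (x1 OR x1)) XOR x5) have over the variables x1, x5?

Satisfying assignments: (0,0), (1,1)
Count: 2 out of 4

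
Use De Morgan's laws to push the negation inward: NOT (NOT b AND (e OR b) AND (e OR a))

b OR NOT (e OR b) OR NOT (e OR a)
De Morgan's: NOT(AND of terms) = OR of negations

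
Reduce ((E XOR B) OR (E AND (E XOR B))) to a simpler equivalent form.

By absorption (E OR (E AND v) = E):
= (E XOR B)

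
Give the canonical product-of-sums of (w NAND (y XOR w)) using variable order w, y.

ΠM(2) = (NOT w OR y)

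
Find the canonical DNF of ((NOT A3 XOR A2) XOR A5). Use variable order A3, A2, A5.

(NOT A3 AND NOT A2 AND NOT A5) OR (NOT A3 AND A2 AND A5) OR (A3 AND NOT A2 AND A5) OR (A3 AND A2 AND NOT A5)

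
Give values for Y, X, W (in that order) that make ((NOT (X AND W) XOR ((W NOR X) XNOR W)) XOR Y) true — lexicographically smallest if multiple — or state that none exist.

Y=0, X=0, W=0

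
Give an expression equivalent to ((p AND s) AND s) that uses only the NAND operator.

((((p NAND s) NAND (p NAND s)) NAND s) NAND (((p NAND s) NAND (p NAND s)) NAND s))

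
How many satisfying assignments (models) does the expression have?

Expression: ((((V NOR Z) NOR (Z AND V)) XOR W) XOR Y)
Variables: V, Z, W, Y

Satisfying assignments: (0,0,0,1), (0,0,1,0), (0,1,0,0), (0,1,1,1), (1,0,0,0), (1,0,1,1), (1,1,0,1), (1,1,1,0)
Count: 8 out of 16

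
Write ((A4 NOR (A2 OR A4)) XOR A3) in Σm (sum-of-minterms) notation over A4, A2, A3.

Σm(0, 3, 5, 7) = (NOT A4 AND NOT A2 AND NOT A3) OR (NOT A4 AND A2 AND A3) OR (A4 AND NOT A2 AND A3) OR (A4 AND A2 AND A3)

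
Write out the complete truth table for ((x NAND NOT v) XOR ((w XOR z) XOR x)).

w | v | x | z | Output
----------------------
0 | 0 | 0 | 0 | 1
0 | 0 | 0 | 1 | 0
0 | 0 | 1 | 0 | 1
0 | 0 | 1 | 1 | 0
0 | 1 | 0 | 0 | 1
0 | 1 | 0 | 1 | 0
0 | 1 | 1 | 0 | 0
0 | 1 | 1 | 1 | 1
1 | 0 | 0 | 0 | 0
1 | 0 | 0 | 1 | 1
1 | 0 | 1 | 0 | 0
1 | 0 | 1 | 1 | 1
1 | 1 | 0 | 0 | 0
1 | 1 | 0 | 1 | 1
1 | 1 | 1 | 0 | 1
1 | 1 | 1 | 1 | 0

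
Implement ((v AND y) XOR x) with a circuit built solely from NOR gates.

((((((v NOR v) NOR (y NOR y)) NOR x) NOR (((v NOR v) NOR (y NOR y)) NOR x)) NOR ((((v NOR v) NOR (y NOR y)) NOR x) NOR (((v NOR v) NOR (y NOR y)) NOR x))) NOR ((((((v NOR v) NOR (y NOR y)) NOR ((v NOR v) NOR (y NOR y))) NOR (x NOR x)) NOR ((((v NOR v) NOR (y NOR y)) NOR ((v NOR v) NOR (y NOR y))) NOR (x NOR x))) NOR (((((v NOR v) NOR (y NOR y)) NOR ((v NOR v) NOR (y NOR y))) NOR (x NOR x)) NOR ((((v NOR v) NOR (y NOR y)) NOR ((v NOR v) NOR (y NOR y))) NOR (x NOR x)))))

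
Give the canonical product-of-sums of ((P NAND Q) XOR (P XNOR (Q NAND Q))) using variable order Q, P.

ΠM(1, 2, 3) = (Q OR NOT P) AND (NOT Q OR P) AND (NOT Q OR NOT P)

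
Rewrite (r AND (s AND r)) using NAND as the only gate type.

((r NAND ((s NAND r) NAND (s NAND r))) NAND (r NAND ((s NAND r) NAND (s NAND r))))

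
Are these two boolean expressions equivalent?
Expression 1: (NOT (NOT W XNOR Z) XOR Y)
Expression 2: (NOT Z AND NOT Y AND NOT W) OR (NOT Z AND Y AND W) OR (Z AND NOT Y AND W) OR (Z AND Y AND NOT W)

Yes, they are equivalent — the two output columns agree on all 8 assignments:
Z | Y | W | Expression 1 | Expression 2
---------------------------------------
0 | 0 | 0 | 1 | 1
0 | 0 | 1 | 0 | 0
0 | 1 | 0 | 0 | 0
0 | 1 | 1 | 1 | 1
1 | 0 | 0 | 0 | 0
1 | 0 | 1 | 1 | 1
1 | 1 | 0 | 1 | 1
1 | 1 | 1 | 0 | 0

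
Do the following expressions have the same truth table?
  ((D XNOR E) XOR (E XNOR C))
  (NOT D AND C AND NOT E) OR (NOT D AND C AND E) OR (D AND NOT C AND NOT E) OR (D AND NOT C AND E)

Yes, they are equivalent — the two output columns agree on all 8 assignments:
D | C | E | Expression 1 | Expression 2
---------------------------------------
0 | 0 | 0 | 0 | 0
0 | 0 | 1 | 0 | 0
0 | 1 | 0 | 1 | 1
0 | 1 | 1 | 1 | 1
1 | 0 | 0 | 1 | 1
1 | 0 | 1 | 1 | 1
1 | 1 | 0 | 0 | 0
1 | 1 | 1 | 0 | 0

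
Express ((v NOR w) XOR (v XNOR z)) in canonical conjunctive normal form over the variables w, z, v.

(w OR z OR v) AND (w OR z OR NOT v) AND (NOT w OR z OR NOT v) AND (NOT w OR NOT z OR v)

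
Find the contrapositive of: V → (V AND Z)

Contrapositive: NOT (V AND Z) → NOT V
Note: A statement and its contrapositive are logically equivalent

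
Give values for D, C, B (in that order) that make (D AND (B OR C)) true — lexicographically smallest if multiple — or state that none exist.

D=1, C=0, B=1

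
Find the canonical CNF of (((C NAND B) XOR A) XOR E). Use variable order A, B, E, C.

(A OR B OR NOT E OR C) AND (A OR B OR NOT E OR NOT C) AND (A OR NOT B OR E OR NOT C) AND (A OR NOT B OR NOT E OR C) AND (NOT A OR B OR E OR C) AND (NOT A OR B OR E OR NOT C) AND (NOT A OR NOT B OR E OR C) AND (NOT A OR NOT B OR NOT E OR NOT C)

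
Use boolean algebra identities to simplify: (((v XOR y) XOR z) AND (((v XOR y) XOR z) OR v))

By absorption (E AND (E OR v) = E):
= ((v XOR y) XOR z)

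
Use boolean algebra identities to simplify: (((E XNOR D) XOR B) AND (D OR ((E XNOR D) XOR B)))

By absorption (E AND (E OR v) = E):
= ((E XNOR D) XOR B)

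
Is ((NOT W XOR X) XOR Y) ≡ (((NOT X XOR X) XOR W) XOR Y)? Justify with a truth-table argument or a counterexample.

No. Counterexample: with W=0, X=1, Y=0, Expression 1 = 0 but Expression 2 = 1.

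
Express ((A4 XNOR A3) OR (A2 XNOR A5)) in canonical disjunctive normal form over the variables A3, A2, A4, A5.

(NOT A3 AND NOT A2 AND NOT A4 AND NOT A5) OR (NOT A3 AND NOT A2 AND NOT A4 AND A5) OR (NOT A3 AND NOT A2 AND A4 AND NOT A5) OR (NOT A3 AND A2 AND NOT A4 AND NOT A5) OR (NOT A3 AND A2 AND NOT A4 AND A5) OR (NOT A3 AND A2 AND A4 AND A5) OR (A3 AND NOT A2 AND NOT A4 AND NOT A5) OR (A3 AND NOT A2 AND A4 AND NOT A5) OR (A3 AND NOT A2 AND A4 AND A5) OR (A3 AND A2 AND NOT A4 AND A5) OR (A3 AND A2 AND A4 AND NOT A5) OR (A3 AND A2 AND A4 AND A5)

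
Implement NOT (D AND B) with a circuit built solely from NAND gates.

(((D NAND B) NAND (D NAND B)) NAND ((D NAND B) NAND (D NAND B)))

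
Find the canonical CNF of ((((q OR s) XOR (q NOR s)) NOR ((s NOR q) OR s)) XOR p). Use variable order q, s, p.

(q OR s OR p) AND (q OR NOT s OR p) AND (NOT q OR s OR p) AND (NOT q OR NOT s OR p)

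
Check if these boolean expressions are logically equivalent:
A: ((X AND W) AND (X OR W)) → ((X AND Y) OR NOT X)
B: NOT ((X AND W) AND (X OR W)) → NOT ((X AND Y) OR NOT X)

No, Inverse is not equivalent to original (counterexample: Y=0, X=0, W=0)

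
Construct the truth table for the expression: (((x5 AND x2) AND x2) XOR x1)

x2 | x1 | x5 | Output
---------------------
0 | 0 | 0 | 0
0 | 0 | 1 | 0
0 | 1 | 0 | 1
0 | 1 | 1 | 1
1 | 0 | 0 | 0
1 | 0 | 1 | 1
1 | 1 | 0 | 1
1 | 1 | 1 | 0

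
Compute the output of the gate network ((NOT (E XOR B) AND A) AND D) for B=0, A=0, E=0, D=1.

Substituting: ((NOT (0 XOR 0) AND 0) AND 1)
= 0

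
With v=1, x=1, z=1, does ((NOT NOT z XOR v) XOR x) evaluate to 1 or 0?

Substituting: ((NOT NOT 1 XOR 1) XOR 1)
= 1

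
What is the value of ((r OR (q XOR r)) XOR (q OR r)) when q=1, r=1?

Substituting: ((1 OR (1 XOR 1)) XOR (1 OR 1))
= 0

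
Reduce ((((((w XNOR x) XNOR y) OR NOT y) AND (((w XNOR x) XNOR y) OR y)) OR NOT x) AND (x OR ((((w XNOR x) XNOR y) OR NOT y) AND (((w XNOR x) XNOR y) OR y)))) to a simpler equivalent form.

By distribution ((E OR v) AND (E OR NOT v) = E) then distribution ((E OR v) AND (E OR NOT v) = E):
= ((w XNOR x) XNOR y)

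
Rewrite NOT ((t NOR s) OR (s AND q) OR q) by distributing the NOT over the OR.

NOT (t NOR s) AND NOT (s AND q) AND NOT q
De Morgan's: NOT(OR of terms) = AND of negations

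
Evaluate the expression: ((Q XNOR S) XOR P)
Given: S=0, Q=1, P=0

Substituting: ((1 XNOR 0) XOR 0)
= 0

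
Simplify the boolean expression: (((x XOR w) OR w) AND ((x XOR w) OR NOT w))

By distribution ((E OR v) AND (E OR NOT v) = E):
= (x XOR w)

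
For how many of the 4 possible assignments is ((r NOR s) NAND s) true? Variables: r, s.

Satisfying assignments: (0,0), (0,1), (1,0), (1,1)
Count: 4 out of 4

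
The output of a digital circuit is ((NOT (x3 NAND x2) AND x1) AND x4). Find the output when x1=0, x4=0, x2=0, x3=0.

Substituting: ((NOT (0 NAND 0) AND 0) AND 0)
= 0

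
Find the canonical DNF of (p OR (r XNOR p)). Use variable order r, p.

(NOT r AND NOT p) OR (NOT r AND p) OR (r AND p)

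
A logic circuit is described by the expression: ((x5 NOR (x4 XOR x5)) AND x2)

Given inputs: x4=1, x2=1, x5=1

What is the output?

Substituting: ((1 NOR (1 XOR 1)) AND 1)
= 0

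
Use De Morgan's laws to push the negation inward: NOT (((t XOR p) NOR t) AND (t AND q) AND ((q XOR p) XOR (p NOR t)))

NOT ((t XOR p) NOR t) OR NOT (t AND q) OR NOT ((q XOR p) XOR (p NOR t))
De Morgan's: NOT(AND of terms) = OR of negations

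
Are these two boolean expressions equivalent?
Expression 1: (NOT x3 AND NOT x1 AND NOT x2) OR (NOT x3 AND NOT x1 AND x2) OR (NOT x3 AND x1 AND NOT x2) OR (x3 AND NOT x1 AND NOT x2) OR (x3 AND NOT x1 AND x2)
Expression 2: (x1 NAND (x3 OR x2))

Yes, they are equivalent — the two output columns agree on all 8 assignments:
x3 | x1 | x2 | Expression 1 | Expression 2
------------------------------------------
0 | 0 | 0 | 1 | 1
0 | 0 | 1 | 1 | 1
0 | 1 | 0 | 1 | 1
0 | 1 | 1 | 0 | 0
1 | 0 | 0 | 1 | 1
1 | 0 | 1 | 1 | 1
1 | 1 | 0 | 0 | 0
1 | 1 | 1 | 0 | 0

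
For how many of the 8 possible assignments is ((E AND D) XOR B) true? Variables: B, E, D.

Satisfying assignments: (0,1,1), (1,0,0), (1,0,1), (1,1,0)
Count: 4 out of 8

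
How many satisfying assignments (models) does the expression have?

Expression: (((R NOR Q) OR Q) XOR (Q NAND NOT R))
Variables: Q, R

Satisfying assignments: (0,1), (1,0)
Count: 2 out of 4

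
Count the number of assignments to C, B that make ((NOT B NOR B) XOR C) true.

Satisfying assignments: (1,0), (1,1)
Count: 2 out of 4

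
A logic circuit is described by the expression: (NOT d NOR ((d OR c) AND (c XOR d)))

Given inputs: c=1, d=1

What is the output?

Substituting: (NOT 1 NOR ((1 OR 1) AND (1 XOR 1)))
= 1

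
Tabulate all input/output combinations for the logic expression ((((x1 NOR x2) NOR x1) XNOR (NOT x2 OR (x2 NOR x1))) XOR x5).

x2 | x5 | x1 | Output
---------------------
0 | 0 | 0 | 0
0 | 0 | 1 | 0
0 | 1 | 0 | 1
0 | 1 | 1 | 1
1 | 0 | 0 | 0
1 | 0 | 1 | 1
1 | 1 | 0 | 1
1 | 1 | 1 | 0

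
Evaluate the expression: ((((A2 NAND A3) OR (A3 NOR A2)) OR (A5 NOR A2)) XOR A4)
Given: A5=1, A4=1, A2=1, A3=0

Substituting: ((((1 NAND 0) OR (0 NOR 1)) OR (1 NOR 1)) XOR 1)
= 0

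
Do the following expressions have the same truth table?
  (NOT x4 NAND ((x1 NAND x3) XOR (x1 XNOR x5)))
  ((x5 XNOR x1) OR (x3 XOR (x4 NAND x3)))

No. Counterexample: with x4=0, x3=0, x1=0, x5=1, Expression 1 = 0 but Expression 2 = 1.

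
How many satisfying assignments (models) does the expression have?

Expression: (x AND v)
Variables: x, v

Satisfying assignments: (1,1)
Count: 1 out of 4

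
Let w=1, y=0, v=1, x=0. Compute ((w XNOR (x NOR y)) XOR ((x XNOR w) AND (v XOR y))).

Substituting: ((1 XNOR (0 NOR 0)) XOR ((0 XNOR 1) AND (1 XOR 0)))
= 1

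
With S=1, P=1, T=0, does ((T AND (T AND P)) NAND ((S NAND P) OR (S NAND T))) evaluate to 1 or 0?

Substituting: ((0 AND (0 AND 1)) NAND ((1 NAND 1) OR (1 NAND 0)))
= 1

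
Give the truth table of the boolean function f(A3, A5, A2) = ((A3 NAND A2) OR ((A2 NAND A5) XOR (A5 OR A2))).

A3 | A5 | A2 | Output
---------------------
0 | 0 | 0 | 1
0 | 0 | 1 | 1
0 | 1 | 0 | 1
0 | 1 | 1 | 1
1 | 0 | 0 | 1
1 | 0 | 1 | 0
1 | 1 | 0 | 1
1 | 1 | 1 | 1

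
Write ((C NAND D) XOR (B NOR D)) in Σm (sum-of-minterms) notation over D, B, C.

Σm(2, 3, 4, 6) = (NOT D AND B AND NOT C) OR (NOT D AND B AND C) OR (D AND NOT B AND NOT C) OR (D AND B AND NOT C)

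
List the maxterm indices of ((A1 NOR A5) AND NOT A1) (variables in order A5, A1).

ΠM(1, 2, 3) = (A5 OR NOT A1) AND (NOT A5 OR A1) AND (NOT A5 OR NOT A1)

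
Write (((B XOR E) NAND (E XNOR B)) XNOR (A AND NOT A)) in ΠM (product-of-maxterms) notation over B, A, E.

ΠM(0, 1, 2, 3, 4, 5, 6, 7) = (B OR A OR E) AND (B OR A OR NOT E) AND (B OR NOT A OR E) AND (B OR NOT A OR NOT E) AND (NOT B OR A OR E) AND (NOT B OR A OR NOT E) AND (NOT B OR NOT A OR E) AND (NOT B OR NOT A OR NOT E)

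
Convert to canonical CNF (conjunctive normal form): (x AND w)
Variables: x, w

(x OR w) AND (x OR NOT w) AND (NOT x OR w)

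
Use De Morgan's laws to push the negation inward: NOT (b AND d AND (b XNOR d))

NOT b OR NOT d OR NOT (b XNOR d)
De Morgan's: NOT(AND of terms) = OR of negations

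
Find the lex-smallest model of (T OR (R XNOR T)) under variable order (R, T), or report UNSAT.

R=0, T=0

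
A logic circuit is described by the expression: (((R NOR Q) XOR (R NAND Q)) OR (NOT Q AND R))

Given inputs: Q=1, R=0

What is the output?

Substituting: (((0 NOR 1) XOR (0 NAND 1)) OR (NOT 1 AND 0))
= 1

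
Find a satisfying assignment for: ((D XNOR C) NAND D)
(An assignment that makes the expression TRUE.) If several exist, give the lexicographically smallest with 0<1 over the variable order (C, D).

C=0, D=0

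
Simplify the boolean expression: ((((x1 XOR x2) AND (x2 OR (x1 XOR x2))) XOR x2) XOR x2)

By XOR self-cancellation ((E XOR v) XOR v = E) then absorption (E AND (E OR v) = E):
= (x1 XOR x2)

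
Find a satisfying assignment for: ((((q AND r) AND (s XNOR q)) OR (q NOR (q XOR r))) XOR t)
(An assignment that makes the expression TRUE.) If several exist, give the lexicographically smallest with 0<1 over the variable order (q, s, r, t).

q=0, s=0, r=0, t=0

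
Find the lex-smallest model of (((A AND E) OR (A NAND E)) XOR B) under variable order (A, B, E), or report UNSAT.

A=0, B=0, E=0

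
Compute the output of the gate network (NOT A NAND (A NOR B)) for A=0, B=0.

Substituting: (NOT 0 NAND (0 NOR 0))
= 0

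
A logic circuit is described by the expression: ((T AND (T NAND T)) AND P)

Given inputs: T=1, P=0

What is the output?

Substituting: ((1 AND (1 NAND 1)) AND 0)
= 0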